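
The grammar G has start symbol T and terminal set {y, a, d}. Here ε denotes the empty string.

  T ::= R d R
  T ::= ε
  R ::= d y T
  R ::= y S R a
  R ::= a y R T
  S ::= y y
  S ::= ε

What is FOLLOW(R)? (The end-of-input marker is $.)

{$, a, d, y}

FIRST(R): from R::=d y T we get {d}; from R::=y S R a we get {y}; from R::=a y R T we get {a}. So FIRST(R) = {a, d, y}.
FIRST(S): from S::=y y we get {y}; from S::=ε we get {ε}. So FIRST(S) = {ε, y}.
FIRST(T): from T::=R d R we get {a, d, y}; from T::=ε we get {ε}. So FIRST(T) = {ε, a, d, y}.
FOLLOW(T) includes $ since T is the start symbol.
FOLLOW(S): in R::=y S R a, S is followed by R a with FIRST {a, d, y}. Thus FOLLOW(S) = {a, d, y}.
FOLLOW(T): in R::=d y T, the suffix after T is empty, so FOLLOW(T) ⊇ FOLLOW(R) = {$, a, d, y}; in R::=a y R T, the suffix after T is empty, so FOLLOW(T) ⊇ FOLLOW(R) = {$, a, d, y}. Thus FOLLOW(T) = {$, a, d, y}.
FOLLOW(R): in T::=R d R (occurrence 1), R is followed by d R with FIRST {d}; in T::=R d R (occurrence 2), the suffix after R is empty, so FOLLOW(R) ⊇ FOLLOW(T) = {$, a, d, y}; in R::=y S R a, R is followed by a with FIRST {a}; in R::=a y R T, R is followed by T with FIRST {ε, a, d, y}; in R::=a y R T, the suffix after R is nullable (adds nothing new). Thus FOLLOW(R) = {$, a, d, y}.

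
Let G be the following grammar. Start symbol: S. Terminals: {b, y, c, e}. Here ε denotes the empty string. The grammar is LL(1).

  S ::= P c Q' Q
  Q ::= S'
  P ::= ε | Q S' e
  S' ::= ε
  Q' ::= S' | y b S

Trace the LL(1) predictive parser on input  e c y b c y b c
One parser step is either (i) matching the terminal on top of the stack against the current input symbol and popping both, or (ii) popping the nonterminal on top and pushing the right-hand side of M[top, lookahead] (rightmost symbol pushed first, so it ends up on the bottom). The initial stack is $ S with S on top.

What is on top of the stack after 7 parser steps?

step 1: stack=$ S  input=e c y b c y b c $  — expand S ::= P c Q' Q
step 2: stack=$ Q Q' c P  input=e c y b c y b c $  — expand P ::= Q S' e
step 3: stack=$ Q Q' c e S' Q  input=e c y b c y b c $  — expand Q ::= S'
step 4: stack=$ Q Q' c e S' S'  input=e c y b c y b c $  — expand S' ::= ε
step 5: stack=$ Q Q' c e S'  input=e c y b c y b c $  — expand S' ::= ε
step 6: stack=$ Q Q' c e  input=e c y b c y b c $  — match e
step 7: stack=$ Q Q' c  input=c y b c y b c $  — match c
Stack after step 7: $ Q Q' (top = Q').

Q'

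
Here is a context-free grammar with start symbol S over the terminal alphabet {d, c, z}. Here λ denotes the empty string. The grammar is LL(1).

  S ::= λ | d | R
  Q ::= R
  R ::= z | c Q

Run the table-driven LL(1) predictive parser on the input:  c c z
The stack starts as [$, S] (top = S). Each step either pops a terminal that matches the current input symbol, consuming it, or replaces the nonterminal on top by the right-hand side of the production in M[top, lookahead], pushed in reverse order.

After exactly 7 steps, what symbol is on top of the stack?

step 1: stack=$ S  input=c c z $  — expand S ::= R
step 2: stack=$ R  input=c c z $  — expand R ::= c Q
step 3: stack=$ Q c  input=c c z $  — match c
step 4: stack=$ Q  input=c z $  — expand Q ::= R
step 5: stack=$ R  input=c z $  — expand R ::= c Q
step 6: stack=$ Q c  input=c z $  — match c
step 7: stack=$ Q  input=z $  — expand Q ::= R
Stack after step 7: $ R (top = R).

R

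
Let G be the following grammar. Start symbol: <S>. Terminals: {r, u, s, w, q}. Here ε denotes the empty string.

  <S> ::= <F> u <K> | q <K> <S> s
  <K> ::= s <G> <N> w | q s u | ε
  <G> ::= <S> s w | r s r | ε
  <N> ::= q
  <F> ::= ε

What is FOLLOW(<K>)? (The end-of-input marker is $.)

{$, q, s, u}

FIRST(<K>) = {ε, q, s}
FIRST(<N>) = {q}
FIRST(<F>) = {ε}
FIRST(<S>) = {q, u}  (via <F> u <K>)
FIRST(<G>) = {ε, q, r, u}  (via <S> s w)
FOLLOW(<S>) includes $ since <S> is the start symbol.
FOLLOW(<S>): in <S>::=q <K> <S> s, <S> is followed by s with FIRST {s}; in <G>::=<S> s w, <S> is followed by s w with FIRST {s}. Thus FOLLOW(<S>) = {$, s}.
FOLLOW(<K>): in <S>::=<F> u <K>, the suffix after <K> is empty, so FOLLOW(<K>) ⊇ FOLLOW(<S>) = {$, s}; in <S>::=q <K> <S> s, <K> is followed by <S> s with FIRST {q, u}. Thus FOLLOW(<K>) = {$, q, s, u}.
FOLLOW(<G>): in <K>::=s <G> <N> w, <G> is followed by <N> w with FIRST {q}. Thus FOLLOW(<G>) = {q}.
FOLLOW(<N>): in <K>::=s <G> <N> w, <N> is followed by w with FIRST {w}. Thus FOLLOW(<N>) = {w}.
FOLLOW(<F>): in <S>::=<F> u <K>, <F> is followed by u <K> with FIRST {u}. Thus FOLLOW(<F>) = {u}.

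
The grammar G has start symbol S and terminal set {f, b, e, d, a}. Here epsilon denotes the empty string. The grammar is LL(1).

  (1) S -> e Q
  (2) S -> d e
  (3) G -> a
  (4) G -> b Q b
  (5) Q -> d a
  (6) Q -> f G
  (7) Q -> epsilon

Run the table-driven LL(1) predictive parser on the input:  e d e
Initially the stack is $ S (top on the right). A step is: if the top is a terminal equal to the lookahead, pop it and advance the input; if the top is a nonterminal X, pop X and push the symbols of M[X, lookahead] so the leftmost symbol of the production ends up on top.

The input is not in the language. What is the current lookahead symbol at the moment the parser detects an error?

e

step 1: stack=$ S  input=e d e $  — expand S -> e Q
step 2: stack=$ Q e  input=e d e $  — match e
step 3: stack=$ Q  input=d e $  — expand Q -> d a
step 4: stack=$ a d  input=d e $  — match d
step 5: stack=$ a  input=e $  — error: top is terminal a but lookahead is e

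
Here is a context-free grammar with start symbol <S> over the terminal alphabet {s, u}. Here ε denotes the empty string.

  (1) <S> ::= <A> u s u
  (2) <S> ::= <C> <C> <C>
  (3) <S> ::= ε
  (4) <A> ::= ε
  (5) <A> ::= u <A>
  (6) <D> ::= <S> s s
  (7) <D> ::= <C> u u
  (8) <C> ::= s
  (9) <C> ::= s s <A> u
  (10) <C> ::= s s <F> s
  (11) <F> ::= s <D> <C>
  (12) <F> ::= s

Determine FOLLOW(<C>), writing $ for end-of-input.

FIRST(<A>): from <A>::=ε we get {ε}; from <A>::=u <A> we get {u}. So FIRST(<A>) = {ε, u}.
FIRST(<C>): from <C>::=s we get {s}; from <C>::=s s <A> u we get {s}; from <C>::=s s <F> s we get {s}. So FIRST(<C>) = {s}.
FIRST(<F>): from <F>::=s <D> <C> we get {s}; from <F>::=s we get {s}. So FIRST(<F>) = {s}.
FIRST(<S>): from <S>::=<A> u s u we get {u}; from <S>::=<C> <C> <C> we get {s}; from <S>::=ε we get {ε}. So FIRST(<S>) = {ε, s, u}.
FIRST(<D>): from <D>::=<S> s s we get {s, u}; from <D>::=<C> u u we get {s}. So FIRST(<D>) = {s, u}.
FOLLOW(<S>) includes $ since <S> is the start symbol.
FOLLOW(<S>): in <D>::=<S> s s, <S> is followed by s s with FIRST {s}. Thus FOLLOW(<S>) = {$, s}.
FOLLOW(<A>): in <S>::=<A> u s u, <A> is followed by u s u with FIRST {u}; in <A>::=u <A>, the suffix after <A> is empty (adds nothing new); in <C>::=s s <A> u, <A> is followed by u with FIRST {u}. Thus FOLLOW(<A>) = {u}.
FOLLOW(<D>): in <F>::=s <D> <C>, <D> is followed by <C> with FIRST {s}. Thus FOLLOW(<D>) = {s}.
FOLLOW(<F>): in <C>::=s s <F> s, <F> is followed by s with FIRST {s}. Thus FOLLOW(<F>) = {s}.
FOLLOW(<C>): in <S>::=<C> <C> <C> (occurrence 1), <C> is followed by <C> <C> with FIRST {s}; in <S>::=<C> <C> <C> (occurrence 2), <C> is followed by <C> with FIRST {s}; in <S>::=<C> <C> <C> (occurrence 3), the suffix after <C> is empty, so FOLLOW(<C>) ⊇ FOLLOW(<S>) = {$, s}; in <D>::=<C> u u, <C> is followed by u u with FIRST {u}; in <F>::=s <D> <C>, the suffix after <C> is empty, so FOLLOW(<C>) ⊇ FOLLOW(<F>) = {s}. Thus FOLLOW(<C>) = {$, s, u}.

{$, s, u}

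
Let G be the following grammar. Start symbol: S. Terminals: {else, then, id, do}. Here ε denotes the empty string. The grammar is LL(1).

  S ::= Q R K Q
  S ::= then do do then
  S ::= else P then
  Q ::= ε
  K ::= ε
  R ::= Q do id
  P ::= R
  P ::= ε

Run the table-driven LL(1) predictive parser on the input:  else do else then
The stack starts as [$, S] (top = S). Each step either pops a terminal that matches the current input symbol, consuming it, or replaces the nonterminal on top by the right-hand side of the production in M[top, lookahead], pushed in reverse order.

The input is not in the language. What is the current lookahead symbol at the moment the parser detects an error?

step 1: stack=$ S  input=else do else then $  — expand S ::= else P then
step 2: stack=$ then P else  input=else do else then $  — match else
step 3: stack=$ then P  input=do else then $  — expand P ::= R
step 4: stack=$ then R  input=do else then $  — expand R ::= Q do id
step 5: stack=$ then id do Q  input=do else then $  — expand Q ::= ε
step 6: stack=$ then id do  input=do else then $  — match do
step 7: stack=$ then id  input=else then $  — error: top is terminal id but lookahead is else

else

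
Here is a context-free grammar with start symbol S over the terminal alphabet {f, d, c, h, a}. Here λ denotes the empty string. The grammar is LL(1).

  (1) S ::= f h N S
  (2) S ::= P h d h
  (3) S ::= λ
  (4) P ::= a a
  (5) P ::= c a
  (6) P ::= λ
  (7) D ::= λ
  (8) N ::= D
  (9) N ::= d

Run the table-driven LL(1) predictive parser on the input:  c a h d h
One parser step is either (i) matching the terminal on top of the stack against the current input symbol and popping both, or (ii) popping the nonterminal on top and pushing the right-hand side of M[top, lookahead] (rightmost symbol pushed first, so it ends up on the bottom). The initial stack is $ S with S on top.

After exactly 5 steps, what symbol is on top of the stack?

d

step 1: stack=$ S  input=c a h d h $  — expand S ::= P h d h
step 2: stack=$ h d h P  input=c a h d h $  — expand P ::= c a
step 3: stack=$ h d h a c  input=c a h d h $  — match c
step 4: stack=$ h d h a  input=a h d h $  — match a
step 5: stack=$ h d h  input=h d h $  — match h
Stack after step 5: $ h d (top = d).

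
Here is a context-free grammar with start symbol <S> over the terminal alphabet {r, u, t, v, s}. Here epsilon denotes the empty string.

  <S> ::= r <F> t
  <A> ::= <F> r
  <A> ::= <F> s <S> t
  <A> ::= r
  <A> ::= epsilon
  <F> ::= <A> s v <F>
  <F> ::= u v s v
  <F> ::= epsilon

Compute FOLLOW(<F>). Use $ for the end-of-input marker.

FIRST(<S>): from <S>::=r <F> t we get {r}. So FIRST(<S>) = {r}.
FIRST(<A>): from <A>::=<F> r we get {r, s, u}; from <A>::=<F> s <S> t we get {r, s, u}; from <A>::=r we get {r}; from <A>::=epsilon we get {epsilon}. So FIRST(<A>) = {epsilon, r, s, u}.
FIRST(<F>): from <F>::=<A> s v <F> we get {r, s, u}; from <F>::=u v s v we get {u}; from <F>::=epsilon we get {epsilon}. So FIRST(<F>) = {epsilon, r, s, u}.
FOLLOW(<S>) includes $ since <S> is the start symbol.
FOLLOW(<S>): in <A>::=<F> s <S> t, <S> is followed by t with FIRST {t}. Thus FOLLOW(<S>) = {$, t}.
FOLLOW(<A>): in <F>::=<A> s v <F>, <A> is followed by s v <F> with FIRST {s}. Thus FOLLOW(<A>) = {s}.
FOLLOW(<F>): in <S>::=r <F> t, <F> is followed by t with FIRST {t}; in <A>::=<F> r, <F> is followed by r with FIRST {r}; in <A>::=<F> s <S> t, <F> is followed by s <S> t with FIRST {s}; in <F>::=<A> s v <F>, the suffix after <F> is empty (adds nothing new). Thus FOLLOW(<F>) = {r, s, t}.

{r, s, t}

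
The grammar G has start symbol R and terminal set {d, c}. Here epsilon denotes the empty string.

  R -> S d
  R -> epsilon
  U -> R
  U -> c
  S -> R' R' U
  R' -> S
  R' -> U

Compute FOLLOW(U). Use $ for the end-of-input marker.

FIRST(R) = {epsilon, c, d}  (via S d)
FIRST(U) = {epsilon, c, d}  (via R)
FIRST(S) = {epsilon, c, d}  (via R' R' U)
FIRST(R') = {epsilon, c, d}  (via S, U)
FOLLOW(R) includes $ since R is the start symbol.
FOLLOW(R): in U->R, the suffix after R is empty, so FOLLOW(R) ⊇ FOLLOW(U) = {c, d}. Thus FOLLOW(R) = {$, c, d}.
FOLLOW(U): in S->R' R' U, the suffix after U is empty, so FOLLOW(U) ⊇ FOLLOW(S) = {c, d}; in R'->U, the suffix after U is empty, so FOLLOW(U) ⊇ FOLLOW(R') = {c, d}. Thus FOLLOW(U) = {c, d}.
FOLLOW(S): in R->S d, S is followed by d with FIRST {d}; in R'->S, the suffix after S is empty, so FOLLOW(S) ⊇ FOLLOW(R') = {c, d}. Thus FOLLOW(S) = {c, d}.
FOLLOW(R'): in S->R' R' U (occurrence 1), R' is followed by R' U with FIRST {epsilon, c, d}; in S->R' R' U (occurrence 1), the suffix after R' is nullable, so FOLLOW(R') ⊇ FOLLOW(S) = {c, d}; in S->R' R' U (occurrence 2), R' is followed by U with FIRST {epsilon, c, d}; in S->R' R' U (occurrence 2), the suffix after R' is nullable, so FOLLOW(R') ⊇ FOLLOW(S) = {c, d}. Thus FOLLOW(R') = {c, d}.

{c, d}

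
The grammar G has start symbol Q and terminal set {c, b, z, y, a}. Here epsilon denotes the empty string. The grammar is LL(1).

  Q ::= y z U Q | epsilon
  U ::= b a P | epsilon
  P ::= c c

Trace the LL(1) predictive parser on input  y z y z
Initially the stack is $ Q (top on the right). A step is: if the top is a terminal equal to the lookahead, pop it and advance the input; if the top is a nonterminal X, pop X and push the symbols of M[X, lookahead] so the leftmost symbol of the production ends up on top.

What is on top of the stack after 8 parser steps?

Q

step 1: stack=$ Q  input=y z y z $  — expand Q ::= y z U Q
step 2: stack=$ Q U z y  input=y z y z $  — match y
step 3: stack=$ Q U z  input=z y z $  — match z
step 4: stack=$ Q U  input=y z $  — expand U ::= epsilon
step 5: stack=$ Q  input=y z $  — expand Q ::= y z U Q
step 6: stack=$ Q U z y  input=y z $  — match y
step 7: stack=$ Q U z  input=z $  — match z
step 8: stack=$ Q U  input=$  — expand U ::= epsilon
Stack after step 8: $ Q (top = Q).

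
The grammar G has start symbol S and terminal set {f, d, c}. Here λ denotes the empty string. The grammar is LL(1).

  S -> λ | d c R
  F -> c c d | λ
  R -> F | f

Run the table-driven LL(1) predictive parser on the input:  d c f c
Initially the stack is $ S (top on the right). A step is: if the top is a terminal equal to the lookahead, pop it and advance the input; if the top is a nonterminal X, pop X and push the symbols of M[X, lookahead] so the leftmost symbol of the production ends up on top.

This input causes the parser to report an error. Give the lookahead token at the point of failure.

c

step 1: stack=$ S  input=d c f c $  — expand S -> d c R
step 2: stack=$ R c d  input=d c f c $  — match d
step 3: stack=$ R c  input=c f c $  — match c
step 4: stack=$ R  input=f c $  — expand R -> f
step 5: stack=$ f  input=f c $  — match f
step 6: stack=$  input=c $  — error: stack empty but input remains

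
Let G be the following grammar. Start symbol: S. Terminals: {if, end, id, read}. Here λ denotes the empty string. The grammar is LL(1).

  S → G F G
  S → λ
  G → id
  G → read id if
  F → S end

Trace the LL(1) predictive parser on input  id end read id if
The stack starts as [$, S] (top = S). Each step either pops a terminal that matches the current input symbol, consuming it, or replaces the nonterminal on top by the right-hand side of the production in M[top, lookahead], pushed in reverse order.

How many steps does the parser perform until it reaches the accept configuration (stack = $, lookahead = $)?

step 1: stack=$ S  input=id end read id if $  — expand S → G F G
step 2: stack=$ G F G  input=id end read id if $  — expand G → id
step 3: stack=$ G F id  input=id end read id if $  — match id
step 4: stack=$ G F  input=end read id if $  — expand F → S end
step 5: stack=$ G end S  input=end read id if $  — expand S → λ
step 6: stack=$ G end  input=end read id if $  — match end
step 7: stack=$ G  input=read id if $  — expand G → read id if
step 8: stack=$ if id read  input=read id if $  — match read
step 9: stack=$ if id  input=id if $  — match id
step 10: stack=$ if  input=if $  — match if
Accept reached after 10 steps.

10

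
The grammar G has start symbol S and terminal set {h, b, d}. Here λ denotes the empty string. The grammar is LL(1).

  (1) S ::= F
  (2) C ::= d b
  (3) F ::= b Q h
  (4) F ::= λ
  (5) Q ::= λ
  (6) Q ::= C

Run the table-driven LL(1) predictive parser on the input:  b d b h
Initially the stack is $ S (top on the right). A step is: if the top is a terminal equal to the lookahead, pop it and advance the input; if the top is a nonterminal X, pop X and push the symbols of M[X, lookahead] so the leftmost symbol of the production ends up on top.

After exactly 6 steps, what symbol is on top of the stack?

b

step 1: stack=$ S  input=b d b h $  — expand S ::= F
step 2: stack=$ F  input=b d b h $  — expand F ::= b Q h
step 3: stack=$ h Q b  input=b d b h $  — match b
step 4: stack=$ h Q  input=d b h $  — expand Q ::= C
step 5: stack=$ h C  input=d b h $  — expand C ::= d b
step 6: stack=$ h b d  input=d b h $  — match d
Stack after step 6: $ h b (top = b).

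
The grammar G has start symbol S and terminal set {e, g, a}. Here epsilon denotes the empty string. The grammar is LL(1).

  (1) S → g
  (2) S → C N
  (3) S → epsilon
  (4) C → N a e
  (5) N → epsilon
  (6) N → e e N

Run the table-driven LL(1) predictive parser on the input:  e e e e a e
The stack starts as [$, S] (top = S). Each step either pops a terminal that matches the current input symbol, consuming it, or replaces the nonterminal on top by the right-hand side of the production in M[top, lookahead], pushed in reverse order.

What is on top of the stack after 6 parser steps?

step 1: stack=$ S  input=e e e e a e $  — expand S → C N
step 2: stack=$ N C  input=e e e e a e $  — expand C → N a e
step 3: stack=$ N e a N  input=e e e e a e $  — expand N → e e N
step 4: stack=$ N e a N e e  input=e e e e a e $  — match e
step 5: stack=$ N e a N e  input=e e e a e $  — match e
step 6: stack=$ N e a N  input=e e a e $  — expand N → e e N
Stack after step 6: $ N e a N e e (top = e).

e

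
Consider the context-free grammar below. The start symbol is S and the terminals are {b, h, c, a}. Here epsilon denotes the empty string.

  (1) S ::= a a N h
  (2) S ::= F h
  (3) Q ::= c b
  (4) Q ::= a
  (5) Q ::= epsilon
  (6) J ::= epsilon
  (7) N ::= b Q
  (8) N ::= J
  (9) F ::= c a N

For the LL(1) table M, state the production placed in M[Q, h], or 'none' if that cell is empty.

Q ::= epsilon

FIRST(Q): from Q::=c b we get {c}; from Q::=a we get {a}; from Q::=epsilon we get {epsilon}. So FIRST(Q) = {epsilon, a, c}.
FIRST(J): from J::=epsilon we get {epsilon}. So FIRST(J) = {epsilon}.
FIRST(F): from F::=c a N we get {c}. So FIRST(F) = {c}.
FIRST(S): from S::=a a N h we get {a}; from S::=F h we get {c}. So FIRST(S) = {a, c}.
FIRST(N): from N::=b Q we get {b}; from N::=J we get {epsilon}. So FIRST(N) = {epsilon, b}.
FOLLOW(S) includes $ since S is the start symbol.
FOLLOW(N): in S::=a a N h, N is followed by h with FIRST {h}; in F::=c a N, the suffix after N is empty, so FOLLOW(N) ⊇ FOLLOW(F) = {h}. Thus FOLLOW(N) = {h}.
FOLLOW(Q): in N::=b Q, the suffix after Q is empty, so FOLLOW(Q) ⊇ FOLLOW(N) = {h}. Thus FOLLOW(Q) = {h}.
For Q ::= c b: FIRST(c b) = {c}, so it goes in M[Q, t] for t ∈ {c}.
For Q ::= a: FIRST(a) = {a}, so it goes in M[Q, t] for t ∈ {a}.
For Q ::= epsilon: FIRST(epsilon) = {epsilon}, so it goes in M[Q, t] for t ∈ {}; since epsilon ∈ FIRST, also for every t ∈ FOLLOW(Q) = {h}.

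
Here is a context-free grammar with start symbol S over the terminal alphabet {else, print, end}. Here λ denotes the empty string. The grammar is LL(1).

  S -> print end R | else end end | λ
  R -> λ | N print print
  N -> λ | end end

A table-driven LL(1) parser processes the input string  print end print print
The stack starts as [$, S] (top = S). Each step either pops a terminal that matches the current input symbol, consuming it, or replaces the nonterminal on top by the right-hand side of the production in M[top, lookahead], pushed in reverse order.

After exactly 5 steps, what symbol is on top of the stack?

print

     Stack            Input                    Action
  1  $ S              print end print print $  expand S -> print end R
  2  $ R end print    print end print print $  match print
  3  $ R end          end print print $        match end
  4  $ R              print print $            expand R -> N print print
  5  $ print print N  print print $            expand N -> λ
Stack after step 5: $ print print (top = print).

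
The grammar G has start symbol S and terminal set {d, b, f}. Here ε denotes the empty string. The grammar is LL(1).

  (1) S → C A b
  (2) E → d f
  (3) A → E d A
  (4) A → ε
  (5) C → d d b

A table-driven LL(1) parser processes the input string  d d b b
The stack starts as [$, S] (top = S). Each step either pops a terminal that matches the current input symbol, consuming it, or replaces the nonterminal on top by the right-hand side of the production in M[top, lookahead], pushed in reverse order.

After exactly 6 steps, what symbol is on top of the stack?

step 1: stack=$ S  input=d d b b $  — expand S → C A b
step 2: stack=$ b A C  input=d d b b $  — expand C → d d b
step 3: stack=$ b A b d d  input=d d b b $  — match d
step 4: stack=$ b A b d  input=d b b $  — match d
step 5: stack=$ b A b  input=b b $  — match b
step 6: stack=$ b A  input=b $  — expand A → ε
Stack after step 6: $ b (top = b).

b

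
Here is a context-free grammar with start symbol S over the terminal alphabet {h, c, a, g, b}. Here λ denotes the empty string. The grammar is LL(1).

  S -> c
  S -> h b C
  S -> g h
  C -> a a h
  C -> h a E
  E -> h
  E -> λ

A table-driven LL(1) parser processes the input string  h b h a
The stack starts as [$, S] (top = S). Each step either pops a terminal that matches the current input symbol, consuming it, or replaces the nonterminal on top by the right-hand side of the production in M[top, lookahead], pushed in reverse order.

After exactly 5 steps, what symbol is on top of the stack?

a

     Stack    Input      Action
  1  $ S      h b h a $  expand S -> h b C
  2  $ C b h  h b h a $  match h
  3  $ C b    b h a $    match b
  4  $ C      h a $      expand C -> h a E
  5  $ E a h  h a $      match h
Stack after step 5: $ E a (top = a).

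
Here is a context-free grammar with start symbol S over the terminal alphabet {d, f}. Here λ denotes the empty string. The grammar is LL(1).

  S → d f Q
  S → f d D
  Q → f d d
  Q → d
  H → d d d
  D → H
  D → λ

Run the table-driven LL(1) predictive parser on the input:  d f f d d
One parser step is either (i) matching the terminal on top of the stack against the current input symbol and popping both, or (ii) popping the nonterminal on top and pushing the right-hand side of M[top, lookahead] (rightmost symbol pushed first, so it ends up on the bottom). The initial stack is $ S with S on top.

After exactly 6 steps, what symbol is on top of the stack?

d

step 1: stack=$ S  input=d f f d d $  — expand S → d f Q
step 2: stack=$ Q f d  input=d f f d d $  — match d
step 3: stack=$ Q f  input=f f d d $  — match f
step 4: stack=$ Q  input=f d d $  — expand Q → f d d
step 5: stack=$ d d f  input=f d d $  — match f
step 6: stack=$ d d  input=d d $  — match d
Stack after step 6: $ d (top = d).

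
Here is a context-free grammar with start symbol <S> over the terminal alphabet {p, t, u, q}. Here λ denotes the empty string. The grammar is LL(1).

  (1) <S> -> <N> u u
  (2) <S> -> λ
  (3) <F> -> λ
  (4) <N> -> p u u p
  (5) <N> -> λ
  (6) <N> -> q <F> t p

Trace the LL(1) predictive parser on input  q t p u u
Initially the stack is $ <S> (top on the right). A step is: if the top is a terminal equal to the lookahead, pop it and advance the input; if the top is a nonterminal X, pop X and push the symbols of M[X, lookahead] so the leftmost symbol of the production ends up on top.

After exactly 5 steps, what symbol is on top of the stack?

     Stack            Input        Action
  1  $ <S>            q t p u u $  expand <S> -> <N> u u
  2  $ u u <N>        q t p u u $  expand <N> -> q <F> t p
  3  $ u u p t <F> q  q t p u u $  match q
  4  $ u u p t <F>    t p u u $    expand <F> -> λ
  5  $ u u p t        t p u u $    match t
Stack after step 5: $ u u p (top = p).

p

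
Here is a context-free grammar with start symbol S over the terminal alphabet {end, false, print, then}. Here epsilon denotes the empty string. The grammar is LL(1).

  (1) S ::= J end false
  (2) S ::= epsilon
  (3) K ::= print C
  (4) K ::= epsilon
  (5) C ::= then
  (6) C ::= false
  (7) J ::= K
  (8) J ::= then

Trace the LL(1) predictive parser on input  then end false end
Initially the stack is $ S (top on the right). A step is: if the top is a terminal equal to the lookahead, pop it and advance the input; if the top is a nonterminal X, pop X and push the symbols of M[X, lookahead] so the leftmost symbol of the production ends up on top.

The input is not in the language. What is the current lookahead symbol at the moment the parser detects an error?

end

     Stack             Input                 Action
  1  $ S               then end false end $  expand S ::= J end false
  2  $ false end J     then end false end $  expand J ::= then
  3  $ false end then  then end false end $  match then
  4  $ false end       end false end $       match end
  5  $ false           false end $           match false
  6  $                 end $                 error: stack empty but input remains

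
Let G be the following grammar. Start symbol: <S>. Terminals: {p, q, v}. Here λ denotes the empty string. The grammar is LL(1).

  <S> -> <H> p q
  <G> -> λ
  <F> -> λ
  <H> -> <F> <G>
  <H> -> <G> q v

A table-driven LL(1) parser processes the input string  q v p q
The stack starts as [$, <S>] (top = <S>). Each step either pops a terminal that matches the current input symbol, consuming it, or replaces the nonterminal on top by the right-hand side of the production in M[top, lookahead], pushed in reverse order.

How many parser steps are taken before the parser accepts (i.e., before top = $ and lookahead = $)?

step 1: stack=$ <S>  input=q v p q $  — expand <S> -> <H> p q
step 2: stack=$ q p <H>  input=q v p q $  — expand <H> -> <G> q v
step 3: stack=$ q p v q <G>  input=q v p q $  — expand <G> -> λ
step 4: stack=$ q p v q  input=q v p q $  — match q
step 5: stack=$ q p v  input=v p q $  — match v
step 6: stack=$ q p  input=p q $  — match p
step 7: stack=$ q  input=q $  — match q
Accept reached after 7 steps.

7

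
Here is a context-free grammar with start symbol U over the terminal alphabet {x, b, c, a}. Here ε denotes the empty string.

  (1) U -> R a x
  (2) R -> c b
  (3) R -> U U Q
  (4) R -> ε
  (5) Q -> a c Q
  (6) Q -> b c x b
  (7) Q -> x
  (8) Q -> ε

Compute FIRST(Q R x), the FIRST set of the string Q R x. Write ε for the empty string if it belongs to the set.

FIRST(Q): from Q->a c Q we get {a}; from Q->b c x b we get {b}; from Q->x we get {x}; from Q->ε we get {ε}. So FIRST(Q) = {ε, a, b, x}.
FIRST(U): from U->R a x we get {a, c}. So FIRST(U) = {a, c}.
FIRST(R): from R->c b we get {c}; from R->U U Q we get {a, c}; from R->ε we get {ε}. So FIRST(R) = {ε, a, c}.
FIRST(Q R x): take FIRST of each symbol in turn, carrying on past any symbol whose FIRST contains ε; result {a, b, c, x}.

{a, b, c, x}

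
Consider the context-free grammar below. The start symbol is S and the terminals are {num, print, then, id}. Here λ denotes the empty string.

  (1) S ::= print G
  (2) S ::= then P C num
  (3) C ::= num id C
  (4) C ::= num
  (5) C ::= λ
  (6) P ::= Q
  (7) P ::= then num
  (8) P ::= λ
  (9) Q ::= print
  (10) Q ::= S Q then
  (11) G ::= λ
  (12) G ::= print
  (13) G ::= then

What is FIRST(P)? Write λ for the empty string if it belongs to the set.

FIRST(S) = {print, then}
FIRST(C) = {λ, num}
FIRST(G) = {λ, print, then}
FIRST(Q) = {print, then}  (via S Q then)
FIRST(P) = {λ, print, then}  (via Q)

{λ, print, then}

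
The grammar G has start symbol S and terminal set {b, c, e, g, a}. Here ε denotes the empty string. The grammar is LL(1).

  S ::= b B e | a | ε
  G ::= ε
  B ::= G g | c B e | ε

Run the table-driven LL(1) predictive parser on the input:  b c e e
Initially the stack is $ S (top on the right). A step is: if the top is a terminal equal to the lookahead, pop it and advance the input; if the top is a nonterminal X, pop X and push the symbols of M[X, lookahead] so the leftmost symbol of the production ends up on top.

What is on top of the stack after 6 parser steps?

e

step 1: stack=$ S  input=b c e e $  — expand S ::= b B e
step 2: stack=$ e B b  input=b c e e $  — match b
step 3: stack=$ e B  input=c e e $  — expand B ::= c B e
step 4: stack=$ e e B c  input=c e e $  — match c
step 5: stack=$ e e B  input=e e $  — expand B ::= ε
step 6: stack=$ e e  input=e e $  — match e
Stack after step 6: $ e (top = e).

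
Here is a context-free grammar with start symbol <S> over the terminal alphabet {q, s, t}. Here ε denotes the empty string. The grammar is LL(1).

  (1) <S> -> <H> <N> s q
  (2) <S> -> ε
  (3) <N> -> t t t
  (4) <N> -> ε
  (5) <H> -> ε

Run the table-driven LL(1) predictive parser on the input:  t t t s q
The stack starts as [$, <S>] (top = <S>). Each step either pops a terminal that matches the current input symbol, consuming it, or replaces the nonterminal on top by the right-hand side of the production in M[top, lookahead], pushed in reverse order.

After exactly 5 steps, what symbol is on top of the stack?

t

step 1: stack=$ <S>  input=t t t s q $  — expand <S> -> <H> <N> s q
step 2: stack=$ q s <N> <H>  input=t t t s q $  — expand <H> -> ε
step 3: stack=$ q s <N>  input=t t t s q $  — expand <N> -> t t t
step 4: stack=$ q s t t t  input=t t t s q $  — match t
step 5: stack=$ q s t t  input=t t s q $  — match t
Stack after step 5: $ q s t (top = t).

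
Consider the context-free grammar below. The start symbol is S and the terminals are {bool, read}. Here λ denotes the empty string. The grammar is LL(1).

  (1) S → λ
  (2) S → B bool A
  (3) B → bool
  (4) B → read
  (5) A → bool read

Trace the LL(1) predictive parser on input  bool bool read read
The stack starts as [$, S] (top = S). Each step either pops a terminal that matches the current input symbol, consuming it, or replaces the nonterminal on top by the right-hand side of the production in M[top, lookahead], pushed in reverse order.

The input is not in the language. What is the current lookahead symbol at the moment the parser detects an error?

     Stack          Input                  Action
  1  $ S            bool bool read read $  expand S → B bool A
  2  $ A bool B     bool bool read read $  expand B → bool
  3  $ A bool bool  bool bool read read $  match bool
  4  $ A bool       bool read read $       match bool
  5  $ A            read read $            error: M[A, read] is empty

read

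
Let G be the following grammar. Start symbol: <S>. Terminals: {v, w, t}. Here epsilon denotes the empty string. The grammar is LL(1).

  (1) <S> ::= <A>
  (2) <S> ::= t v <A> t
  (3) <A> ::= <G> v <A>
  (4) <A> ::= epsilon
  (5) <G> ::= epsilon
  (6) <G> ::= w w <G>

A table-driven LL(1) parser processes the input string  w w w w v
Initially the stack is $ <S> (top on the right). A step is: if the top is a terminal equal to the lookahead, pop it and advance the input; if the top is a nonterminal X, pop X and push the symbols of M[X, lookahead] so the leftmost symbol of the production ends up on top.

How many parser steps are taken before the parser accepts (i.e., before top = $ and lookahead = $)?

11

      Stack            Input        Action
   1  $ <S>            w w w w v $  expand <S> ::= <A>
   2  $ <A>            w w w w v $  expand <A> ::= <G> v <A>
   3  $ <A> v <G>      w w w w v $  expand <G> ::= w w <G>
   4  $ <A> v <G> w w  w w w w v $  match w
   5  $ <A> v <G> w    w w w v $    match w
   6  $ <A> v <G>      w w v $      expand <G> ::= w w <G>
   7  $ <A> v <G> w w  w w v $      match w
   8  $ <A> v <G> w    w v $        match w
   9  $ <A> v <G>      v $          expand <G> ::= epsilon
  10  $ <A> v          v $          match v
  11  $ <A>            $            expand <A> ::= epsilon
Accept reached after 11 steps.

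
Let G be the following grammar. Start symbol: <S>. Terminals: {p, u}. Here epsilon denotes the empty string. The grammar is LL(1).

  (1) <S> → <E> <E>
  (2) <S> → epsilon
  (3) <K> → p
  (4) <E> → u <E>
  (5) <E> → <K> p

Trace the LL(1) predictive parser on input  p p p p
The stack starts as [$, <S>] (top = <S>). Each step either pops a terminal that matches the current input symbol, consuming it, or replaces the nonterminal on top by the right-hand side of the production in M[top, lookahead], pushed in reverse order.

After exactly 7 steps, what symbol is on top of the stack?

p

step 1: stack=$ <S>  input=p p p p $  — expand <S> → <E> <E>
step 2: stack=$ <E> <E>  input=p p p p $  — expand <E> → <K> p
step 3: stack=$ <E> p <K>  input=p p p p $  — expand <K> → p
step 4: stack=$ <E> p p  input=p p p p $  — match p
step 5: stack=$ <E> p  input=p p p $  — match p
step 6: stack=$ <E>  input=p p $  — expand <E> → <K> p
step 7: stack=$ p <K>  input=p p $  — expand <K> → p
Stack after step 7: $ p p (top = p).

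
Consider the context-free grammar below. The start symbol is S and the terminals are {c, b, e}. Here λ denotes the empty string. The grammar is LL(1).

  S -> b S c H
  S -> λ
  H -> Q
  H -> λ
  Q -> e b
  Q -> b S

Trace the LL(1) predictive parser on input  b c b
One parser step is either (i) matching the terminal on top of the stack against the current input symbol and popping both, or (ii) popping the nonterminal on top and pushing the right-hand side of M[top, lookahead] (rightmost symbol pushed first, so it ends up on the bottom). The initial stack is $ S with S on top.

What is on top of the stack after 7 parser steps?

S

step 1: stack=$ S  input=b c b $  — expand S -> b S c H
step 2: stack=$ H c S b  input=b c b $  — match b
step 3: stack=$ H c S  input=c b $  — expand S -> λ
step 4: stack=$ H c  input=c b $  — match c
step 5: stack=$ H  input=b $  — expand H -> Q
step 6: stack=$ Q  input=b $  — expand Q -> b S
step 7: stack=$ S b  input=b $  — match b
Stack after step 7: $ S (top = S).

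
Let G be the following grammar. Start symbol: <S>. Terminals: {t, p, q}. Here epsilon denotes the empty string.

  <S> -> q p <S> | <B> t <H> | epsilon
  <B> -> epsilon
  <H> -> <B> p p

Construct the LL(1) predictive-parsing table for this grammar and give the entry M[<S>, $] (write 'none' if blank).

FIRST(<B>) = {epsilon}
FIRST(<S>) = {epsilon, q, t}  (via <B> t <H>)
FIRST(<H>) = {p}  (via <B> p p)
FOLLOW(<S>) includes $ since <S> is the start symbol.
FOLLOW(<S>): in <S>->q p <S>, the suffix after <S> is empty (adds nothing new). Thus FOLLOW(<S>) = {$}.
For <S> -> q p <S>: FIRST(q p <S>) = {q}, so it goes in M[<S>, t] for t ∈ {q}.
For <S> -> <B> t <H>: FIRST(<B> t <H>) = {t}, so it goes in M[<S>, t] for t ∈ {t}.
For <S> -> epsilon: FIRST(epsilon) = {epsilon}, so it goes in M[<S>, t] for t ∈ {}; since epsilon ∈ FIRST, also for every t ∈ FOLLOW(<S>) = {$}.

<S> -> epsilon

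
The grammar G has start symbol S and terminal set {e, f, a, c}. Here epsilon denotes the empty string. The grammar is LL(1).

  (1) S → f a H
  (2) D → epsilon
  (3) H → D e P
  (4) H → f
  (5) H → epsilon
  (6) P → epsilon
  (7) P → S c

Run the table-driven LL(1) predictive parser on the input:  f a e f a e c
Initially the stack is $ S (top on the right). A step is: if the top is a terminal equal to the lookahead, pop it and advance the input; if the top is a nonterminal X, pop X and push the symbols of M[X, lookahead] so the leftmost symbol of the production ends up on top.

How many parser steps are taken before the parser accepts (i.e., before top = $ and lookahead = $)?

15

step 1: stack=$ S  input=f a e f a e c $  — expand S → f a H
step 2: stack=$ H a f  input=f a e f a e c $  — match f
step 3: stack=$ H a  input=a e f a e c $  — match a
step 4: stack=$ H  input=e f a e c $  — expand H → D e P
step 5: stack=$ P e D  input=e f a e c $  — expand D → epsilon
step 6: stack=$ P e  input=e f a e c $  — match e
step 7: stack=$ P  input=f a e c $  — expand P → S c
step 8: stack=$ c S  input=f a e c $  — expand S → f a H
step 9: stack=$ c H a f  input=f a e c $  — match f
step 10: stack=$ c H a  input=a e c $  — match a
step 11: stack=$ c H  input=e c $  — expand H → D e P
step 12: stack=$ c P e D  input=e c $  — expand D → epsilon
step 13: stack=$ c P e  input=e c $  — match e
step 14: stack=$ c P  input=c $  — expand P → epsilon
step 15: stack=$ c  input=c $  — match c
Accept reached after 15 steps.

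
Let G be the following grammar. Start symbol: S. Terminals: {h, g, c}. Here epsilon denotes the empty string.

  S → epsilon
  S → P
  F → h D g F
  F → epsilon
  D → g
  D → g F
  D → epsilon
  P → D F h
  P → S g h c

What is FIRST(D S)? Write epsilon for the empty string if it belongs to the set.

FIRST(F): from F→h D g F we get {h}; from F→epsilon we get {epsilon}. So FIRST(F) = {epsilon, h}.
FIRST(D): from D→g we get {g}; from D→g F we get {g}; from D→epsilon we get {epsilon}. So FIRST(D) = {epsilon, g}.
FIRST(S): from S→epsilon we get {epsilon}; from S→P we get {g, h}. So FIRST(S) = {epsilon, g, h}.
FIRST(P): from P→D F h we get {g, h}; from P→S g h c we get {g, h}. So FIRST(P) = {g, h}.
FIRST(D S): take FIRST of each symbol in turn, carrying on past any symbol whose FIRST contains epsilon; result {epsilon, g, h}.

{epsilon, g, h}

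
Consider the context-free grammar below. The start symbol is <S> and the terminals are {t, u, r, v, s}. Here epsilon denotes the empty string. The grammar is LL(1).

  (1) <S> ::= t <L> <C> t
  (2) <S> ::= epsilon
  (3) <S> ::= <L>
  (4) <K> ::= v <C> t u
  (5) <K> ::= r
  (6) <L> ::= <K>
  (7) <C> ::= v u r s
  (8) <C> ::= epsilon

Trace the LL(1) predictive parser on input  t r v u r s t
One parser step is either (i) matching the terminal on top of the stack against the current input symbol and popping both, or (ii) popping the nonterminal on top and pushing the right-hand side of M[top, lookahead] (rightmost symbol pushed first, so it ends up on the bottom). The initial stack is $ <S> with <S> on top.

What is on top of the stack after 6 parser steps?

v

step 1: stack=$ <S>  input=t r v u r s t $  — expand <S> ::= t <L> <C> t
step 2: stack=$ t <C> <L> t  input=t r v u r s t $  — match t
step 3: stack=$ t <C> <L>  input=r v u r s t $  — expand <L> ::= <K>
step 4: stack=$ t <C> <K>  input=r v u r s t $  — expand <K> ::= r
step 5: stack=$ t <C> r  input=r v u r s t $  — match r
step 6: stack=$ t <C>  input=v u r s t $  — expand <C> ::= v u r s
Stack after step 6: $ t s r u v (top = v).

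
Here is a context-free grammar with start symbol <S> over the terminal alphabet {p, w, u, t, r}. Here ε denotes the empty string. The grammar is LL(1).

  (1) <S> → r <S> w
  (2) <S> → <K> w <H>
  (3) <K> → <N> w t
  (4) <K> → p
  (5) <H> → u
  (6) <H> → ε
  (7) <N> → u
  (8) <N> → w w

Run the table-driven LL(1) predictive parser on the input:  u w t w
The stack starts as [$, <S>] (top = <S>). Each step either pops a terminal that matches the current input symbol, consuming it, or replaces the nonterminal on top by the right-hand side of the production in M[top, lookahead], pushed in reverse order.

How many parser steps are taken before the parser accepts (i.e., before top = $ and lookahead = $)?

8

step 1: stack=$ <S>  input=u w t w $  — expand <S> → <K> w <H>
step 2: stack=$ <H> w <K>  input=u w t w $  — expand <K> → <N> w t
step 3: stack=$ <H> w t w <N>  input=u w t w $  — expand <N> → u
step 4: stack=$ <H> w t w u  input=u w t w $  — match u
step 5: stack=$ <H> w t w  input=w t w $  — match w
step 6: stack=$ <H> w t  input=t w $  — match t
step 7: stack=$ <H> w  input=w $  — match w
step 8: stack=$ <H>  input=$  — expand <H> → ε
Accept reached after 8 steps.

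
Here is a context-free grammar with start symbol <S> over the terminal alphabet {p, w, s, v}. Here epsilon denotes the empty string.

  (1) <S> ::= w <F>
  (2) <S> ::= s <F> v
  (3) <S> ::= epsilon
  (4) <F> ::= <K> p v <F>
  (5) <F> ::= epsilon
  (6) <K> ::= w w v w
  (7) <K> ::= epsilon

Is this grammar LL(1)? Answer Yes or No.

FIRST(<S>) = {epsilon, s, w}
FIRST(<F>) = {epsilon, p, w}
FIRST(<K>) = {epsilon, w}
FOLLOW(<S>) = {$}
FOLLOW(<F>) = {$, v}
FOLLOW(<K>) = {p}
Each cell of M receives at most one production.

Yes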